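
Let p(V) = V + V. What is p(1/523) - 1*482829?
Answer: -252519565/523 ≈ -4.8283e+5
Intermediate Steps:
p(V) = 2*V
p(1/523) - 1*482829 = 2/523 - 1*482829 = 2*(1/523) - 482829 = 2/523 - 482829 = -252519565/523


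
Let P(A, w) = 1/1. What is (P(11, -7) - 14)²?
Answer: 169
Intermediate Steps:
P(A, w) = 1
(P(11, -7) - 14)² = (1 - 14)² = (-13)² = 169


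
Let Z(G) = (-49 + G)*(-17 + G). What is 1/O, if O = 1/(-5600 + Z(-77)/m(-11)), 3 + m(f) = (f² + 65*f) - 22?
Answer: -3478244/619 ≈ -5619.1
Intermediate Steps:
m(f) = -25 + f² + 65*f (m(f) = -3 + ((f² + 65*f) - 22) = -3 + (-22 + f² + 65*f) = -25 + f² + 65*f)
O = -619/3478244 (O = 1/(-5600 + (833 + (-77)² - 66*(-77))/(-25 + (-11)² + 65*(-11))) = 1/(-5600 + (833 + 5929 + 5082)/(-25 + 121 - 715)) = 1/(-5600 + 11844/(-619)) = 1/(-5600 + 11844*(-1/619)) = 1/(-5600 - 11844/619) = 1/(-3478244/619) = -619/3478244 ≈ -0.00017796)
1/O = 1/(-619/3478244) = -3478244/619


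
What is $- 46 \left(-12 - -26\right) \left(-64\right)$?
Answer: $41216$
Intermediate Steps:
$- 46 \left(-12 - -26\right) \left(-64\right) = - 46 \left(-12 + 26\right) \left(-64\right) = \left(-46\right) 14 \left(-64\right) = \left(-644\right) \left(-64\right) = 41216$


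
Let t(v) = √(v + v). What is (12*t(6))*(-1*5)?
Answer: -120*√3 ≈ -207.85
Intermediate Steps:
t(v) = √2*√v (t(v) = √(2*v) = √2*√v)
(12*t(6))*(-1*5) = (12*(√2*√6))*(-1*5) = (12*(2*√3))*(-5) = (24*√3)*(-5) = -120*√3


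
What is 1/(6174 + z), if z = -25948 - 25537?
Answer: -1/45311 ≈ -2.2070e-5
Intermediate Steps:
z = -51485
1/(6174 + z) = 1/(6174 - 51485) = 1/(-45311) = -1/45311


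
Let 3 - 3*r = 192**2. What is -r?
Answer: 12287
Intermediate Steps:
r = -12287 (r = 1 - 1/3*192**2 = 1 - 1/3*36864 = 1 - 12288 = -12287)
-r = -1*(-12287) = 12287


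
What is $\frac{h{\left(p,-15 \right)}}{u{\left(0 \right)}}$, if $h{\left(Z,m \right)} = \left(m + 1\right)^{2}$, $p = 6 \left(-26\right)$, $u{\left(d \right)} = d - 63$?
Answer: $- \frac{28}{9} \approx -3.1111$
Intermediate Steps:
$u{\left(d \right)} = -63 + d$
$p = -156$
$h{\left(Z,m \right)} = \left(1 + m\right)^{2}$
$\frac{h{\left(p,-15 \right)}}{u{\left(0 \right)}} = \frac{\left(1 - 15\right)^{2}}{-63 + 0} = \frac{\left(-14\right)^{2}}{-63} = 196 \left(- \frac{1}{63}\right) = - \frac{28}{9}$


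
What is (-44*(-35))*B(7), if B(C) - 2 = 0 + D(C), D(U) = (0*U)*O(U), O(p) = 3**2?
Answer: 3080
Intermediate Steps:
O(p) = 9
D(U) = 0 (D(U) = (0*U)*9 = 0*9 = 0)
B(C) = 2 (B(C) = 2 + (0 + 0) = 2 + 0 = 2)
(-44*(-35))*B(7) = -44*(-35)*2 = 1540*2 = 3080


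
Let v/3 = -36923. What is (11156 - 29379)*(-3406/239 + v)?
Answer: 482493960931/239 ≈ 2.0188e+9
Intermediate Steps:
v = -110769 (v = 3*(-36923) = -110769)
(11156 - 29379)*(-3406/239 + v) = (11156 - 29379)*(-3406/239 - 110769) = -18223*(-3406*1/239 - 110769) = -18223*(-3406/239 - 110769) = -18223*(-26477197/239) = 482493960931/239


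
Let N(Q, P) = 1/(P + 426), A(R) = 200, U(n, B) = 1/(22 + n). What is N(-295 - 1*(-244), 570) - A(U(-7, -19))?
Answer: -199199/996 ≈ -200.00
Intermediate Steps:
N(Q, P) = 1/(426 + P)
N(-295 - 1*(-244), 570) - A(U(-7, -19)) = 1/(426 + 570) - 1*200 = 1/996 - 200 = -199199/996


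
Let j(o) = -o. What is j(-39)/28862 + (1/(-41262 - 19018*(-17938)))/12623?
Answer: 266161022896471/196972806215934320 ≈ 0.0013513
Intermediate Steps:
j(-39)/28862 + (1/(-41262 - 19018*(-17938)))/12623 = -1*(-39)/28862 + (1/(-41262 - 19018*(-17938)))/12623 = 39*(1/28862) + (-1/17938/(-60280))*(1/12623) = 39/28862 - 1/60280*(-1/17938)*(1/12623) = 39/28862 + (1/1081302640)*(1/12623) = 39/28862 + 1/13649283224720 = 266161022896471/196972806215934320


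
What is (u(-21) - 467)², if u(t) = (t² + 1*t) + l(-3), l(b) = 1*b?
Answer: 2500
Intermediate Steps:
l(b) = b
u(t) = -3 + t + t² (u(t) = (t² + 1*t) - 3 = (t² + t) - 3 = (t + t²) - 3 = -3 + t + t²)
(u(-21) - 467)² = ((-3 - 21 + (-21)²) - 467)² = ((-3 - 21 + 441) - 467)² = (417 - 467)² = (-50)² = 2500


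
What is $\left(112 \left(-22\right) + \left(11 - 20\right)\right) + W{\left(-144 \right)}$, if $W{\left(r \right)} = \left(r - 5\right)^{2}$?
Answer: $19728$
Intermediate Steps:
$W{\left(r \right)} = \left(-5 + r\right)^{2}$
$\left(112 \left(-22\right) + \left(11 - 20\right)\right) + W{\left(-144 \right)} = \left(112 \left(-22\right) + \left(11 - 20\right)\right) + \left(-5 - 144\right)^{2} = \left(-2464 - 9\right) + \left(-149\right)^{2} = -2473 + 22201 = 19728$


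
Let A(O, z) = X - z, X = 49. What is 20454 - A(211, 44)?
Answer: 20449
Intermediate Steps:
A(O, z) = 49 - z
20454 - A(211, 44) = 20454 - (49 - 1*44) = 20454 - (49 - 44) = 20454 - 1*5 = 20454 - 5 = 20449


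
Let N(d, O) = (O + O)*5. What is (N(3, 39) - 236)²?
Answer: 23716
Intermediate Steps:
N(d, O) = 10*O (N(d, O) = (2*O)*5 = 10*O)
(N(3, 39) - 236)² = (10*39 - 236)² = (390 - 236)² = 154² = 23716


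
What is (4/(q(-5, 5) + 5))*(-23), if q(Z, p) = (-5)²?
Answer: -46/15 ≈ -3.0667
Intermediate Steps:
q(Z, p) = 25
(4/(q(-5, 5) + 5))*(-23) = (4/(25 + 5))*(-23) = (4/30)*(-23) = (4*(1/30))*(-23) = (2/15)*(-23) = -46/15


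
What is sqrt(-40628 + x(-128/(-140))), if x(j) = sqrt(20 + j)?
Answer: sqrt(-49769300 + 70*sqrt(6405))/35 ≈ 201.55*I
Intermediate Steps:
sqrt(-40628 + x(-128/(-140))) = sqrt(-40628 + sqrt(20 - 128/(-140))) = sqrt(-40628 + sqrt(20 - 128*(-1/140))) = sqrt(-40628 + sqrt(20 + 32/35)) = sqrt(-40628 + sqrt(732/35)) = sqrt(-40628 + 2*sqrt(6405)/35)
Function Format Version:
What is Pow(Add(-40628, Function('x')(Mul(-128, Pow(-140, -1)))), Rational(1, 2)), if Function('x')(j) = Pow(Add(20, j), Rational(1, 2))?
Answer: Mul(Rational(1, 35), Pow(Add(-49769300, Mul(70, Pow(6405, Rational(1, 2)))), Rational(1, 2))) ≈ Mul(201.55, I)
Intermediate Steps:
Pow(Add(-40628, Function('x')(Mul(-128, Pow(-140, -1)))), Rational(1, 2)) = Pow(Add(-40628, Pow(Add(20, Mul(-128, Pow(-140, -1))), Rational(1, 2))), Rational(1, 2)) = Pow(Add(-40628, Pow(Add(20, Mul(-128, Rational(-1, 140))), Rational(1, 2))), Rational(1, 2)) = Pow(Add(-40628, Pow(Add(20, Rational(32, 35)), Rational(1, 2))), Rational(1, 2)) = Pow(Add(-40628, Pow(Rational(732, 35), Rational(1, 2))), Rational(1, 2)) = Pow(Add(-40628, Mul(Rational(2, 35), Pow(6405, Rational(1, 2)))), Rational(1, 2))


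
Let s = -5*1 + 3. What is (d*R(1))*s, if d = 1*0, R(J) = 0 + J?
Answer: 0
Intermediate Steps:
R(J) = J
s = -2 (s = -5 + 3 = -2)
d = 0
(d*R(1))*s = (0*1)*(-2) = 0*(-2) = 0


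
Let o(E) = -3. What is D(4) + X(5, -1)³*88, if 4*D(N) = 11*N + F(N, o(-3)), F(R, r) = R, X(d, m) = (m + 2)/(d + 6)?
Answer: 1460/121 ≈ 12.066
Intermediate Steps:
X(d, m) = (2 + m)/(6 + d)
D(N) = 3*N (D(N) = (11*N + N)/4 = (12*N)/4 = 3*N)
D(4) + X(5, -1)³*88 = 3*4 + ((2 - 1)/(6 + 5))³*88 = 12 + (1/11)³*88 = 12 + (1/1331)*88 = 12 + 8/121 = 1460/121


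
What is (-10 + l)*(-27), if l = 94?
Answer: -2268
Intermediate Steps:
(-10 + l)*(-27) = (-10 + 94)*(-27) = 84*(-27) = -2268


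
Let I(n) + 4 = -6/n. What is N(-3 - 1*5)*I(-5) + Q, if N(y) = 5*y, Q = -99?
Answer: 13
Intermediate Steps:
I(n) = -4 - 6/n
N(-3 - 1*5)*I(-5) + Q = (5*(-3 - 1*5))*(-4 - 6/(-5)) - 99 = (5*(-3 - 5))*(-4 - 6*(-1/5)) - 99 = (5*(-8))*(-4 + 6/5) - 99 = -40*(-14/5) - 99 = 112 - 99 = 13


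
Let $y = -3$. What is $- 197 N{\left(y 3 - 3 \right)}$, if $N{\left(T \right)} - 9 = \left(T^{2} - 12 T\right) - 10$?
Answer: $-56539$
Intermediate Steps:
$N{\left(T \right)} = -1 + T^{2} - 12 T$ ($N{\left(T \right)} = 9 - \left(10 - T^{2} + 12 T\right) = -1 + T^{2} - 12 T$)
$- 197 N{\left(y 3 - 3 \right)} = - 197 \left(-1 + \left(\left(-3\right) 3 - 3\right)^{2} - 12 \left(\left(-3\right) 3 - 3\right)\right) = - 197 \left(-1 + \left(-9 - 3\right)^{2} - 12 \left(-9 - 3\right)\right) = - 197 \left(-1 + \left(-12\right)^{2} - -144\right) = - 197 \left(-1 + 144 + 144\right) = \left(-197\right) 287 = -56539$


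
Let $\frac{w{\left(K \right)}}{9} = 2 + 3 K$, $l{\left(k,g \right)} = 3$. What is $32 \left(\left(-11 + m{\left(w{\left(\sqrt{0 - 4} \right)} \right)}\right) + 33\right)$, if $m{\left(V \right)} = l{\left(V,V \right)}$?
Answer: $800$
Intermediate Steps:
$w{\left(K \right)} = 18 + 27 K$ ($w{\left(K \right)} = 9 \left(2 + 3 K\right) = 18 + 27 K$)
$m{\left(V \right)} = 3$
$32 \left(\left(-11 + m{\left(w{\left(\sqrt{0 - 4} \right)} \right)}\right) + 33\right) = 32 \left(\left(-11 + 3\right) + 33\right) = 32 \left(-8 + 33\right) = 32 \cdot 25 = 800$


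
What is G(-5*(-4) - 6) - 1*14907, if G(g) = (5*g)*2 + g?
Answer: -14753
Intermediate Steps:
G(g) = 11*g (G(g) = 10*g + g = 11*g)
G(-5*(-4) - 6) - 1*14907 = 11*(-5*(-4) - 6) - 1*14907 = 11*(20 - 6) - 14907 = 11*14 - 14907 = 154 - 14907 = -14753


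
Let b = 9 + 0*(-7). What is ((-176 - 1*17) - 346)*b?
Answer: -4851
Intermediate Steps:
b = 9 (b = 9 + 0 = 9)
((-176 - 1*17) - 346)*b = ((-176 - 1*17) - 346)*9 = ((-176 - 17) - 346)*9 = (-193 - 346)*9 = -539*9 = -4851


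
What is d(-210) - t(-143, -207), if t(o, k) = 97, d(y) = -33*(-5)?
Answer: 68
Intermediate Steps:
d(y) = 165
d(-210) - t(-143, -207) = 165 - 1*97 = 165 - 97 = 68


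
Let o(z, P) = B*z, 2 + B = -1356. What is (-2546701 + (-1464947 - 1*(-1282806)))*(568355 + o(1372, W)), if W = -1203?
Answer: 3533361927282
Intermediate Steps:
B = -1358 (B = -2 - 1356 = -1358)
o(z, P) = -1358*z
(-2546701 + (-1464947 - 1*(-1282806)))*(568355 + o(1372, W)) = (-2546701 + (-1464947 - 1*(-1282806)))*(568355 - 1358*1372) = (-2546701 + (-1464947 + 1282806))*(568355 - 1863176) = (-2546701 - 182141)*(-1294821) = -2728842*(-1294821) = 3533361927282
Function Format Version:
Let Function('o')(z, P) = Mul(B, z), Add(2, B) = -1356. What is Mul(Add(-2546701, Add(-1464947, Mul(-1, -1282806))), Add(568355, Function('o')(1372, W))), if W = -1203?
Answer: 3533361927282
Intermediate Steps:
B = -1358 (B = Add(-2, -1356) = -1358)
Function('o')(z, P) = Mul(-1358, z)
Mul(Add(-2546701, Add(-1464947, Mul(-1, -1282806))), Add(568355, Function('o')(1372, W))) = Mul(Add(-2546701, Add(-1464947, Mul(-1, -1282806))), Add(568355, Mul(-1358, 1372))) = Mul(Add(-2546701, Add(-1464947, 1282806)), Add(568355, -1863176)) = Mul(Add(-2546701, -182141), -1294821) = Mul(-2728842, -1294821) = 3533361927282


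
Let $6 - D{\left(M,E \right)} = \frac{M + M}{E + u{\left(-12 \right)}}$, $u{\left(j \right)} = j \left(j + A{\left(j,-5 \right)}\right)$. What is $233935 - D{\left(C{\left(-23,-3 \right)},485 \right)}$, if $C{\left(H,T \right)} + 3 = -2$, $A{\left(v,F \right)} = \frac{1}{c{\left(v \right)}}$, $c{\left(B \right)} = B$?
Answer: $\frac{14737526}{63} \approx 2.3393 \cdot 10^{5}$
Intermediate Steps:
$A{\left(v,F \right)} = \frac{1}{v}$
$C{\left(H,T \right)} = -5$ ($C{\left(H,T \right)} = -3 - 2 = -5$)
$u{\left(j \right)} = j \left(j + \frac{1}{j}\right)$
$D{\left(M,E \right)} = 6 - \frac{2 M}{145 + E}$ ($D{\left(M,E \right)} = 6 - \frac{M + M}{E + \left(1 + \left(-12\right)^{2}\right)} = 6 - \frac{2 M}{E + \left(1 + 144\right)} = 6 - \frac{2 M}{E + 145} = 6 - \frac{2 M}{145 + E}$)
$233935 - D{\left(C{\left(-23,-3 \right)},485 \right)} = 233935 - \frac{2 \left(435 - -5 + 3 \cdot 485\right)}{145 + 485} = 233935 - \frac{2 \left(435 + 5 + 1455\right)}{630} = 233935 - 2 \cdot \frac{1}{630} \cdot 1895 = 233935 - \frac{379}{63} = \frac{14737526}{63}$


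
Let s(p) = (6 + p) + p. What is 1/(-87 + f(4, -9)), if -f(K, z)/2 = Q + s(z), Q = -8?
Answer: -1/47 ≈ -0.021277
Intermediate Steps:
s(p) = 6 + 2*p
f(K, z) = 4 - 4*z (f(K, z) = -2*(-8 + (6 + 2*z)) = -2*(-2 + 2*z) = 4 - 4*z)
1/(-87 + f(4, -9)) = 1/(-87 + (4 - 4*(-9))) = 1/(-87 + (4 + 36)) = 1/(-87 + 40) = 1/(-47) = -1/47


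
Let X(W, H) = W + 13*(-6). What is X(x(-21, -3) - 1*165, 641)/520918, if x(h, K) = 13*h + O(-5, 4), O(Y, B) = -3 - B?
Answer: -523/520918 ≈ -0.0010040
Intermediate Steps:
x(h, K) = -7 + 13*h (x(h, K) = 13*h + (-3 - 1*4) = 13*h + (-3 - 4) = 13*h - 7 = -7 + 13*h)
X(W, H) = -78 + W (X(W, H) = W - 78 = -78 + W)
X(x(-21, -3) - 1*165, 641)/520918 = (-78 + ((-7 + 13*(-21)) - 1*165))/520918 = (-78 + ((-7 - 273) - 165))*(1/520918) = (-78 + (-280 - 165))*(1/520918) = (-78 - 445)*(1/520918) = -523*1/520918 = -523/520918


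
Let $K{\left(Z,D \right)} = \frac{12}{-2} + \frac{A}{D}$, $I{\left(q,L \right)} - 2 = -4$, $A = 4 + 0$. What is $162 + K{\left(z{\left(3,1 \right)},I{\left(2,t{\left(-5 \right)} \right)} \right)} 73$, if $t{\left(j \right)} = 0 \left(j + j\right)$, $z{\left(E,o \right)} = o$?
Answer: $-422$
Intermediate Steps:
$t{\left(j \right)} = 0$ ($t{\left(j \right)} = 0 \cdot 2 j = 0$)
$A = 4$
$I{\left(q,L \right)} = -2$ ($I{\left(q,L \right)} = 2 - 4 = -2$)
$K{\left(Z,D \right)} = -6 + \frac{4}{D}$ ($K{\left(Z,D \right)} = \frac{12}{-2} + \frac{4}{D} = 12 \left(- \frac{1}{2}\right) + \frac{4}{D} = -6 + \frac{4}{D}$)
$162 + K{\left(z{\left(3,1 \right)},I{\left(2,t{\left(-5 \right)} \right)} \right)} 73 = 162 + \left(-6 + \frac{4}{-2}\right) 73 = 162 + \left(-6 + 4 \left(- \frac{1}{2}\right)\right) 73 = 162 + \left(-6 - 2\right) 73 = 162 - 584 = -422$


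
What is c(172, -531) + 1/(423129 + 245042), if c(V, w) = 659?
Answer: 440324690/668171 ≈ 659.00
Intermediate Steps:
c(172, -531) + 1/(423129 + 245042) = 659 + 1/(423129 + 245042) = 659 + 1/668171 = 440324690/668171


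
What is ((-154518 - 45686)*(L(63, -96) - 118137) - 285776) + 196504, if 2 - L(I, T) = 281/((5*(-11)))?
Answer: 1300749307416/55 ≈ 2.3650e+10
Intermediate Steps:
L(I, T) = 391/55 (L(I, T) = 2 - 281/(5*(-11)) = 2 - 281/(-55) = 2 - 281*(-1)/55 = 2 - 1*(-281/55) = 2 + 281/55 = 391/55)
((-154518 - 45686)*(L(63, -96) - 118137) - 285776) + 196504 = ((-154518 - 45686)*(391/55 - 118137) - 285776) + 196504 = (-200204*(-6497144/55) - 285776) + 196504 = (1300754217376/55 - 285776) + 196504 = 1300738499696/55 + 196504 = 1300749307416/55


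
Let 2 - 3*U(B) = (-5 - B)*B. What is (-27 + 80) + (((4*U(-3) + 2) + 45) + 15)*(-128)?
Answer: -21601/3 ≈ -7200.3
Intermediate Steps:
U(B) = 2/3 - B*(-5 - B)/3 (U(B) = 2/3 - (-5 - B)*B/3 = 2/3 - B*(-5 - B)/3)
(-27 + 80) + (((4*U(-3) + 2) + 45) + 15)*(-128) = (-27 + 80) + (((4*(2/3 + (1/3)*(-3)**2 + (5/3)*(-3)) + 2) + 45) + 15)*(-128) = 53 + (((4*(2/3 + (1/3)*9 - 5) + 2) + 45) + 15)*(-128) = 53 + (((4*(2/3 + 3 - 5) + 2) + 45) + 15)*(-128) = 53 + (((4*(-4/3) + 2) + 45) + 15)*(-128) = 53 + (((-16/3 + 2) + 45) + 15)*(-128) = 53 + ((-10/3 + 45) + 15)*(-128) = 53 + (125/3 + 15)*(-128) = 53 + (170/3)*(-128) = 53 - 21760/3 = -21601/3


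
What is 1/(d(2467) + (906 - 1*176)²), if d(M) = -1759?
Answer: 1/531141 ≈ 1.8827e-6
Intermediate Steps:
1/(d(2467) + (906 - 1*176)²) = 1/(-1759 + (906 - 1*176)²) = 1/(-1759 + (906 - 176)²) = 1/(-1759 + 730²) = 1/(-1759 + 532900) = 1/531141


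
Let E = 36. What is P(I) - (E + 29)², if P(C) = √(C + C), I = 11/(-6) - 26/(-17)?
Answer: -4225 + I*√1581/51 ≈ -4225.0 + 0.77964*I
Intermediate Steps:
I = -31/102 (I = 11*(-⅙) - 26*(-1/17) = -11/6 + 26/17 = -31/102 ≈ -0.30392)
P(C) = √2*√C (P(C) = √(2*C) = √2*√C)
P(I) - (E + 29)² = √2*√(-31/102) - (36 + 29)² = √2*(I*√3162/102) - 1*65² = I*√1581/51 - 1*4225 = I*√1581/51 - 4225 = -4225 + I*√1581/51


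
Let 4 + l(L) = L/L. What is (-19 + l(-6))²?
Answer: 484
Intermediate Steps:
l(L) = -3 (l(L) = -4 + L/L = -4 + 1 = -3)
(-19 + l(-6))² = (-19 - 3)² = (-22)² = 484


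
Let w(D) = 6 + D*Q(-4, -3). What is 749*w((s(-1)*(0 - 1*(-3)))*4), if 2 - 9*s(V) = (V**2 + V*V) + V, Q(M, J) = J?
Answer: 1498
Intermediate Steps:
s(V) = 2/9 - 2*V**2/9 - V/9 (s(V) = 2/9 - ((V**2 + V*V) + V)/9 = 2/9 - ((V**2 + V**2) + V)/9 = 2/9 - (2*V**2 + V)/9 = 2/9 - (V + 2*V**2)/9 = 2/9 + (-2*V**2/9 - V/9) = 2/9 - 2*V**2/9 - V/9)
w(D) = 6 - 3*D (w(D) = 6 + D*(-3) = 6 - 3*D)
749*w((s(-1)*(0 - 1*(-3)))*4) = 749*(6 - 3*(2/9 - 2/9*(-1)**2 - 1/9*(-1))*(0 - 1*(-3))*4) = 749*(6 - 3*(2/9 - 2/9*1 + 1/9)*(0 + 3)*4) = 749*(6 - 3*(2/9 - 2/9 + 1/9)*3*4) = 749*(6 - 3*(1/9)*3*4) = 749*(6 - 4) = 749*2 = 1498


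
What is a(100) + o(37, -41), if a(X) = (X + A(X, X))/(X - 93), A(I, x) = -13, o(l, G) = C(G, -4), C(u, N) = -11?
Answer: 10/7 ≈ 1.4286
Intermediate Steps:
o(l, G) = -11
a(X) = (-13 + X)/(-93 + X) (a(X) = (X - 13)/(X - 93) = (-13 + X)/(-93 + X))
a(100) + o(37, -41) = (-13 + 100)/(-93 + 100) - 11 = 87/7 - 11 = 10/7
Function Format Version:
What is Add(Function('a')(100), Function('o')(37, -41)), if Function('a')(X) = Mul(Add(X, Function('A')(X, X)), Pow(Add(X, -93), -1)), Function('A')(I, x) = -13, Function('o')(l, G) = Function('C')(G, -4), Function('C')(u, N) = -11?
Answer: Rational(10, 7) ≈ 1.4286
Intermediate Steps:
Function('o')(l, G) = -11
Function('a')(X) = Mul(Pow(Add(-93, X), -1), Add(-13, X)) (Function('a')(X) = Mul(Add(X, -13), Pow(Add(X, -93), -1)) = Mul(Add(-13, X), Pow(Add(-93, X), -1)) = Mul(Pow(Add(-93, X), -1), Add(-13, X)))
Add(Function('a')(100), Function('o')(37, -41)) = Add(Mul(Pow(Add(-93, 100), -1), Add(-13, 100)), -11) = Add(Mul(Pow(7, -1), 87), -11) = Add(Mul(Rational(1, 7), 87), -11) = Add(Rational(87, 7), -11) = Rational(10, 7)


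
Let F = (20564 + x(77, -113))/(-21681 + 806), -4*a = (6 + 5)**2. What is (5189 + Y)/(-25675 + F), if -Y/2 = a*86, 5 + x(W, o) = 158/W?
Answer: -8351920500/20635468163 ≈ -0.40474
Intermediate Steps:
a = -121/4 (a = -(6 + 5)**2/4 = -1/4*11**2 = -1/4*121 = -121/4 ≈ -30.250)
x(W, o) = -5 + 158/W
Y = 5203 (Y = -(-121)*86/2 = -2*(-5203/2) = 5203)
F = -1583201/1607375 (F = (20564 + (-5 + 158/77))/(-21681 + 806) = (20564 + (-5 + 158*(1/77)))/(-20875) = (20564 + (-5 + 158/77))*(-1/20875) = (20564 - 227/77)*(-1/20875) = (1583201/77)*(-1/20875) = -1583201/1607375 ≈ -0.98496)
(5189 + Y)/(-25675 + F) = (5189 + 5203)/(-25675 - 1583201/1607375) = 10392/(-41270936326/1607375) = 10392*(-1607375/41270936326) = -8351920500/20635468163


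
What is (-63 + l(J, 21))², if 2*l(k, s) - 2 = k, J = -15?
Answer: 19321/4 ≈ 4830.3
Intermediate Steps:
l(k, s) = 1 + k/2
(-63 + l(J, 21))² = (-63 + (1 + (½)*(-15)))² = (-63 + (1 - 15/2))² = (-63 - 13/2)² = (-139/2)² = 19321/4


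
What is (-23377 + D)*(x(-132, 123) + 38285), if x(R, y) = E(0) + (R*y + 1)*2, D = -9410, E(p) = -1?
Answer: -190623618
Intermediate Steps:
x(R, y) = 1 + 2*R*y (x(R, y) = -1 + (R*y + 1)*2 = -1 + (1 + R*y)*2 = -1 + (2 + 2*R*y) = 1 + 2*R*y)
(-23377 + D)*(x(-132, 123) + 38285) = (-23377 - 9410)*((1 + 2*(-132)*123) + 38285) = -32787*((1 - 32472) + 38285) = -32787*(-32471 + 38285) = -32787*5814 = -190623618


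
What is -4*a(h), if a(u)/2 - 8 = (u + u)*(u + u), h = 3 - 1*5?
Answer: -192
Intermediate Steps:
h = -2 (h = 3 - 5 = -2)
a(u) = 16 + 8*u² (a(u) = 16 + 2*((u + u)*(u + u)) = 16 + 2*((2*u)*(2*u)) = 16 + 2*(4*u²) = 16 + 8*u²)
-4*a(h) = -4*(16 + 8*(-2)²) = -4*(16 + 8*4) = -4*(16 + 32) = -4*48 = -192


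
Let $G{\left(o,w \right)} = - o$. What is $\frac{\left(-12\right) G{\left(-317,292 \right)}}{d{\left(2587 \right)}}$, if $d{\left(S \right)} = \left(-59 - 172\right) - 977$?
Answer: $\frac{951}{302} \approx 3.149$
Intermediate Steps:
$d{\left(S \right)} = -1208$ ($d{\left(S \right)} = -231 - 977 = -1208$)
$\frac{\left(-12\right) G{\left(-317,292 \right)}}{d{\left(2587 \right)}} = \frac{\left(-12\right) \left(\left(-1\right) \left(-317\right)\right)}{-1208} = \left(-12\right) 317 \left(- \frac{1}{1208}\right) = \left(-3804\right) \left(- \frac{1}{1208}\right) = \frac{951}{302}$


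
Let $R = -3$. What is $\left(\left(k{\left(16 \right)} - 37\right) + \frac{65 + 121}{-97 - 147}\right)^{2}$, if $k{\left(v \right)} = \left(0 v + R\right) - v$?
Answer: $\frac{47955625}{14884} \approx 3222.0$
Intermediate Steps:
$k{\left(v \right)} = -3 - v$ ($k{\left(v \right)} = \left(0 v - 3\right) - v = \left(0 - 3\right) - v = -3 - v$)
$\left(\left(k{\left(16 \right)} - 37\right) + \frac{65 + 121}{-97 - 147}\right)^{2} = \left(\left(\left(-3 - 16\right) - 37\right) + \frac{65 + 121}{-97 - 147}\right)^{2} = \left(\left(\left(-3 - 16\right) - 37\right) + \frac{186}{-244}\right)^{2} = \left(\left(-19 - 37\right) + 186 \left(- \frac{1}{244}\right)\right)^{2} = \left(-56 - \frac{93}{122}\right)^{2} = \left(- \frac{6925}{122}\right)^{2} = \frac{47955625}{14884}$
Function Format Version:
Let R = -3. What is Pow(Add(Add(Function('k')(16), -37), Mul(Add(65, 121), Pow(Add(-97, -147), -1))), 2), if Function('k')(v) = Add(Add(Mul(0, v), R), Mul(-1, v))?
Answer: Rational(47955625, 14884) ≈ 3222.0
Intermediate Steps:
Function('k')(v) = Add(-3, Mul(-1, v)) (Function('k')(v) = Add(Add(Mul(0, v), -3), Mul(-1, v)) = Add(Add(0, -3), Mul(-1, v)) = Add(-3, Mul(-1, v)))
Pow(Add(Add(Function('k')(16), -37), Mul(Add(65, 121), Pow(Add(-97, -147), -1))), 2) = Pow(Add(Add(Add(-3, Mul(-1, 16)), -37), Mul(Add(65, 121), Pow(Add(-97, -147), -1))), 2) = Pow(Add(Add(Add(-3, -16), -37), Mul(186, Pow(-244, -1))), 2) = Pow(Add(Add(-19, -37), Mul(186, Rational(-1, 244))), 2) = Pow(Add(-56, Rational(-93, 122)), 2) = Pow(Rational(-6925, 122), 2) = Rational(47955625, 14884)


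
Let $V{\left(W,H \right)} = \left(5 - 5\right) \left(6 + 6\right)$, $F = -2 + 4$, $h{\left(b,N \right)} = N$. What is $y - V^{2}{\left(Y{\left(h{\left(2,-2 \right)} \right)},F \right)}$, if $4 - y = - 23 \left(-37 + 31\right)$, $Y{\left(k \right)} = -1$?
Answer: $-134$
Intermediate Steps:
$F = 2$
$y = -134$ ($y = 4 - - 23 \left(-37 + 31\right) = 4 - \left(-23\right) \left(-6\right) = 4 - 138 = -134$)
$V{\left(W,H \right)} = 0$ ($V{\left(W,H \right)} = 0 \cdot 12 = 0$)
$y - V^{2}{\left(Y{\left(h{\left(2,-2 \right)} \right)},F \right)} = -134 - 0^{2} = -134 - 0 = -134 + 0 = -134$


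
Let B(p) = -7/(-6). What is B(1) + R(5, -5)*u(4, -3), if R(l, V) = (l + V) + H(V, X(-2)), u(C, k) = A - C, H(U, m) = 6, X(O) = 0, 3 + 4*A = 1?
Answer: -155/6 ≈ -25.833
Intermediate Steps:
A = -½ (A = -¾ + (¼)*1 = -¾ + ¼ = -½ ≈ -0.50000)
u(C, k) = -½ - C
B(p) = 7/6 (B(p) = -7*(-⅙) = 7/6)
R(l, V) = 6 + V + l (R(l, V) = (l + V) + 6 = (V + l) + 6 = 6 + V + l)
B(1) + R(5, -5)*u(4, -3) = 7/6 + (6 - 5 + 5)*(-½ - 1*4) = 7/6 + 6*(-½ - 4) = 7/6 + 6*(-9/2) = 7/6 - 27 = -155/6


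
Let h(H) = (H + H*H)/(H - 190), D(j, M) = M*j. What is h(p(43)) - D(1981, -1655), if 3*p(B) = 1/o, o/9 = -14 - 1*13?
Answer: 331050514140773/100974519 ≈ 3.2786e+6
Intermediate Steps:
o = -243 (o = 9*(-14 - 1*13) = 9*(-14 - 13) = 9*(-27) = -243)
p(B) = -1/729 (p(B) = (⅓)/(-243) = (⅓)*(-1/243) = -1/729)
h(H) = (H + H²)/(-190 + H)
h(p(43)) - D(1981, -1655) = -(1 - 1/729)/(729*(-190 - 1/729)) - (-1655)*1981 = -1/729*728/729/(-138511/729) - 1*(-3278555) = -1/729*(-729/138511)*728/729 + 3278555 = 728/100974519 + 3278555 = 331050514140773/100974519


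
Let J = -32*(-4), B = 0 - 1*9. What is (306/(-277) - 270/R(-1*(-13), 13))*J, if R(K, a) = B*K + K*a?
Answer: -2902464/3601 ≈ -806.02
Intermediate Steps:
B = -9 (B = 0 - 9 = -9)
R(K, a) = -9*K + K*a
J = 128
(306/(-277) - 270/R(-1*(-13), 13))*J = (306/(-277) - 270*1/(13*(-9 + 13)))*128 = (306*(-1/277) - 270/(13*4))*128 = (-306/277 - 270/52)*128 = (-306/277 - 270*1/52)*128 = (-306/277 - 135/26)*128 = -45351/7202*128 = -2902464/3601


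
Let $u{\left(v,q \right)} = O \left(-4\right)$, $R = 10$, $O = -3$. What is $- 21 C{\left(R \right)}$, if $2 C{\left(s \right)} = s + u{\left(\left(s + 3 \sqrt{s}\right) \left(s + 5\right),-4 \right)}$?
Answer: $-231$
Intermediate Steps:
$u{\left(v,q \right)} = 12$ ($u{\left(v,q \right)} = \left(-3\right) \left(-4\right) = 12$)
$C{\left(s \right)} = 6 + \frac{s}{2}$ ($C{\left(s \right)} = \frac{s + 12}{2} = \frac{12 + s}{2} = 6 + \frac{s}{2}$)
$- 21 C{\left(R \right)} = - 21 \left(6 + \frac{1}{2} \cdot 10\right) = - 21 \left(6 + 5\right) = \left(-21\right) 11 = -231$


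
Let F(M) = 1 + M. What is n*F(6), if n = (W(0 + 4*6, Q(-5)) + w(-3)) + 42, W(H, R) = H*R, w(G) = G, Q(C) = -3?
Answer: -231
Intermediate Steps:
n = -33 (n = ((0 + 4*6)*(-3) - 3) + 42 = ((0 + 24)*(-3) - 3) + 42 = (24*(-3) - 3) + 42 = (-72 - 3) + 42 = -75 + 42 = -33)
n*F(6) = -33*(1 + 6) = -33*7 = -231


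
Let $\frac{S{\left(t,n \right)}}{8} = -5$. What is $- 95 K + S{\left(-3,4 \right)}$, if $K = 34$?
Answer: $-3270$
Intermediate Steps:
$S{\left(t,n \right)} = -40$ ($S{\left(t,n \right)} = 8 \left(-5\right) = -40$)
$- 95 K + S{\left(-3,4 \right)} = \left(-95\right) 34 - 40 = -3230 - 40 = -3270$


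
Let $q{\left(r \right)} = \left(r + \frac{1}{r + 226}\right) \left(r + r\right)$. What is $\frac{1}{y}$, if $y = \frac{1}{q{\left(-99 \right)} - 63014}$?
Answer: $- \frac{5513522}{127} \approx -43414.0$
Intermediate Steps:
$q{\left(r \right)} = 2 r \left(r + \frac{1}{226 + r}\right)$ ($q{\left(r \right)} = \left(r + \frac{1}{226 + r}\right) 2 r = 2 r \left(r + \frac{1}{226 + r}\right)$)
$y = - \frac{127}{5513522}$ ($y = \frac{1}{2 \left(-99\right) \frac{1}{226 - 99} \left(1 + \left(-99\right)^{2} + 226 \left(-99\right)\right) - 63014} = \frac{1}{2 \left(-99\right) \frac{1}{127} \left(1 + 9801 - 22374\right) - 63014} = \frac{1}{2 \left(-99\right) \frac{1}{127} \left(-12572\right) - 63014} = \frac{1}{\frac{2489256}{127} - 63014} = \frac{1}{- \frac{5513522}{127}} = - \frac{127}{5513522} \approx -2.3034 \cdot 10^{-5}$)
$\frac{1}{y} = \frac{1}{- \frac{127}{5513522}} = - \frac{5513522}{127}$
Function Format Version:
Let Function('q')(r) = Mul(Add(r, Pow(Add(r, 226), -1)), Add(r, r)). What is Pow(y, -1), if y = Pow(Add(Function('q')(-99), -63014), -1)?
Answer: Rational(-5513522, 127) ≈ -43414.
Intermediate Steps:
Function('q')(r) = Mul(2, r, Add(r, Pow(Add(226, r), -1))) (Function('q')(r) = Mul(Add(r, Pow(Add(226, r), -1)), Mul(2, r)) = Mul(2, r, Add(r, Pow(Add(226, r), -1))))
y = Rational(-127, 5513522) (y = Pow(Add(Mul(2, -99, Pow(Add(226, -99), -1), Add(1, Pow(-99, 2), Mul(226, -99))), -63014), -1) = Pow(Add(Mul(2, -99, Pow(127, -1), Add(1, 9801, -22374)), -63014), -1) = Pow(Add(Mul(2, -99, Rational(1, 127), -12572), -63014), -1) = Pow(Add(Rational(2489256, 127), -63014), -1) = Pow(Rational(-5513522, 127), -1) = Rational(-127, 5513522) ≈ -2.3034e-5)
Pow(y, -1) = Pow(Rational(-127, 5513522), -1) = Rational(-5513522, 127)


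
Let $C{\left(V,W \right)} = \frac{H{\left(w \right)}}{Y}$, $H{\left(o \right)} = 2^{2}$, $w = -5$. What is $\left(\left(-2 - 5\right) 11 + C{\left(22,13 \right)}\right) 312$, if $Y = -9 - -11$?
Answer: $-23400$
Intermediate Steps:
$H{\left(o \right)} = 4$
$Y = 2$ ($Y = -9 + 11 = 2$)
$C{\left(V,W \right)} = 2$ ($C{\left(V,W \right)} = \frac{4}{2} = 4 \cdot \frac{1}{2} = 2$)
$\left(\left(-2 - 5\right) 11 + C{\left(22,13 \right)}\right) 312 = \left(\left(-2 - 5\right) 11 + 2\right) 312 = \left(\left(-7\right) 11 + 2\right) 312 = \left(-77 + 2\right) 312 = \left(-75\right) 312 = -23400$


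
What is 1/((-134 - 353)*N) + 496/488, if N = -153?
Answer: 4619743/4545171 ≈ 1.0164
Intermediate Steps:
1/((-134 - 353)*N) + 496/488 = 1/(-134 - 353*(-153)) + 496/488 = -1/153/(-487) + 496*(1/488) = -1/487*(-1/153) + 62/61 = 1/74511 + 62/61 = 4619743/4545171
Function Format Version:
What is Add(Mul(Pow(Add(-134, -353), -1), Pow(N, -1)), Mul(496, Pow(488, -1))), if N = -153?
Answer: Rational(4619743, 4545171) ≈ 1.0164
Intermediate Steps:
Add(Mul(Pow(Add(-134, -353), -1), Pow(N, -1)), Mul(496, Pow(488, -1))) = Add(Mul(Pow(Add(-134, -353), -1), Pow(-153, -1)), Mul(496, Pow(488, -1))) = Add(Mul(Pow(-487, -1), Rational(-1, 153)), Mul(496, Rational(1, 488))) = Add(Mul(Rational(-1, 487), Rational(-1, 153)), Rational(62, 61)) = Add(Rational(1, 74511), Rational(62, 61)) = Rational(4619743, 4545171)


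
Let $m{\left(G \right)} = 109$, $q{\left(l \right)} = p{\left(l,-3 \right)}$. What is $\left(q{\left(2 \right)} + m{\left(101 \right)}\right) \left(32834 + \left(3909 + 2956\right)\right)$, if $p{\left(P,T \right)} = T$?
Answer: $4208094$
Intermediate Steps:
$q{\left(l \right)} = -3$
$\left(q{\left(2 \right)} + m{\left(101 \right)}\right) \left(32834 + \left(3909 + 2956\right)\right) = \left(-3 + 109\right) \left(32834 + \left(3909 + 2956\right)\right) = 106 \left(32834 + 6865\right) = 106 \cdot 39699 = 4208094$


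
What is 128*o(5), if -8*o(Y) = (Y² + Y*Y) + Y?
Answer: -880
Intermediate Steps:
o(Y) = -Y²/4 - Y/8 (o(Y) = -((Y² + Y*Y) + Y)/8 = -((Y² + Y²) + Y)/8 = -(2*Y² + Y)/8 = -(Y + 2*Y²)/8 = -Y²/4 - Y/8)
128*o(5) = 128*(-⅛*5*(1 + 2*5)) = 128*(-⅛*5*(1 + 10)) = 128*(-⅛*5*11) = 128*(-55/8) = -880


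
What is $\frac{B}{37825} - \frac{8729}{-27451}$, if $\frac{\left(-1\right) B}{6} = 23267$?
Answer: $- \frac{3502040077}{1038334075} \approx -3.3727$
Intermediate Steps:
$B = -139602$ ($B = \left(-6\right) 23267 = -139602$)
$\frac{B}{37825} - \frac{8729}{-27451} = - \frac{139602}{37825} - \frac{8729}{-27451} = \left(-139602\right) \frac{1}{37825} - - \frac{8729}{27451} = - \frac{139602}{37825} + \frac{8729}{27451} = - \frac{3502040077}{1038334075}$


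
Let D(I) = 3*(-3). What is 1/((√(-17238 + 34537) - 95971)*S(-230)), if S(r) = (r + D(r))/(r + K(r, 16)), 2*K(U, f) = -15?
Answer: -45586225/4402578629076 - 475*√17299/4402578629076 ≈ -1.0369e-5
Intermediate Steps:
D(I) = -9
K(U, f) = -15/2 (K(U, f) = (½)*(-15) = -15/2)
S(r) = (-9 + r)/(-15/2 + r) (S(r) = (r - 9)/(r - 15/2) = (-9 + r)/(-15/2 + r))
1/((√(-17238 + 34537) - 95971)*S(-230)) = 1/((√(-17238 + 34537) - 95971)*((2*(-9 - 230)/(-15 + 2*(-230))))) = 1/((√17299 - 95971)*((2*(-239)/(-15 - 460)))) = 1/((-95971 + √17299)*((2*(-239)/(-475)))) = 1/((-95971 + √17299)*((2*(-1/475)*(-239)))) = 1/((-95971 + √17299)*(478/475)) = (475/478)/(-95971 + √17299) = 475/(478*(-95971 + √17299))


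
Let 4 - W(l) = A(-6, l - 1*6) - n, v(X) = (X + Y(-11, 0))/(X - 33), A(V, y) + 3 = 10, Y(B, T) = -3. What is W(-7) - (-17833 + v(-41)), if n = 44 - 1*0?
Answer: 661316/37 ≈ 17873.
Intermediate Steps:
A(V, y) = 7 (A(V, y) = -3 + 10 = 7)
n = 44 (n = 44 + 0 = 44)
v(X) = (-3 + X)/(-33 + X) (v(X) = (X - 3)/(X - 33) = (-3 + X)/(-33 + X))
W(l) = 41 (W(l) = 4 - (7 - 1*44) = 4 - (7 - 44) = 4 - 1*(-37) = 4 + 37 = 41)
W(-7) - (-17833 + v(-41)) = 41 - (-17833 + (-3 - 41)/(-33 - 41)) = 41 - (-17833 - 44/(-74)) = 41 - (-17833 - 1/74*(-44)) = 41 - (-17833 + 22/37) = 41 - 1*(-659799/37) = 41 + 659799/37 = 661316/37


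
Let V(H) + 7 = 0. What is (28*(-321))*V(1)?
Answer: 62916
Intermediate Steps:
V(H) = -7 (V(H) = -7 + 0 = -7)
(28*(-321))*V(1) = (28*(-321))*(-7) = -8988*(-7) = 62916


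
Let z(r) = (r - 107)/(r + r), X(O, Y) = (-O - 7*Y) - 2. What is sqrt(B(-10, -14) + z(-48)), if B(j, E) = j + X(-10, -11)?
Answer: sqrt(44130)/24 ≈ 8.7530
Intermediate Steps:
X(O, Y) = -2 - O - 7*Y
z(r) = (-107 + r)/(2*r) (z(r) = (-107 + r)/((2*r)) = (-107 + r)*(1/(2*r)) = (-107 + r)/(2*r))
B(j, E) = 85 + j (B(j, E) = j + (-2 - 1*(-10) - 7*(-11)) = j + (-2 + 10 + 77) = j + 85 = 85 + j)
sqrt(B(-10, -14) + z(-48)) = sqrt((85 - 10) + (1/2)*(-107 - 48)/(-48)) = sqrt(75 + (1/2)*(-1/48)*(-155)) = sqrt(75 + 155/96) = sqrt(7355/96) = sqrt(44130)/24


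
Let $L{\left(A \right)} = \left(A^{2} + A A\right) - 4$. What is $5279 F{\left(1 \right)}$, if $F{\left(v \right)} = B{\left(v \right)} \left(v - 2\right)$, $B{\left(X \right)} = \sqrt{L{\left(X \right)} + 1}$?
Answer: $- 5279 i \approx - 5279.0 i$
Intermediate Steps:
$L{\left(A \right)} = -4 + 2 A^{2}$ ($L{\left(A \right)} = \left(A^{2} + A^{2}\right) - 4 = 2 A^{2} - 4 = -4 + 2 A^{2}$)
$B{\left(X \right)} = \sqrt{-3 + 2 X^{2}}$ ($B{\left(X \right)} = \sqrt{\left(-4 + 2 X^{2}\right) + 1} = \sqrt{-3 + 2 X^{2}}$)
$F{\left(v \right)} = \sqrt{-3 + 2 v^{2}} \left(-2 + v\right)$ ($F{\left(v \right)} = \sqrt{-3 + 2 v^{2}} \left(v - 2\right) = \sqrt{-3 + 2 v^{2}} \left(-2 + v\right)$)
$5279 F{\left(1 \right)} = 5279 \sqrt{-3 + 2 \cdot 1^{2}} \left(-2 + 1\right) = 5279 \sqrt{-3 + 2 \cdot 1} \left(-1\right) = 5279 \sqrt{-3 + 2} \left(-1\right) = 5279 \sqrt{-1} \left(-1\right) = 5279 i \left(-1\right) = 5279 \left(- i\right) = - 5279 i$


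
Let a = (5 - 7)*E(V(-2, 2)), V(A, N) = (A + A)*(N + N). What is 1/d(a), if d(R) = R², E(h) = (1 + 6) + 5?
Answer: 1/576 ≈ 0.0017361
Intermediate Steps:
V(A, N) = 4*A*N (V(A, N) = (2*A)*(2*N) = 4*A*N)
E(h) = 12 (E(h) = 7 + 5 = 12)
a = -24 (a = (5 - 7)*12 = -2*12 = -24)
1/d(a) = 1/((-24)²) = 1/576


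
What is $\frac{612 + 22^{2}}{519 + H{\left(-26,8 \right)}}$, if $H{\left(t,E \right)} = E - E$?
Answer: $\frac{1096}{519} \approx 2.1118$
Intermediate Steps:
$H{\left(t,E \right)} = 0$
$\frac{612 + 22^{2}}{519 + H{\left(-26,8 \right)}} = \frac{612 + 22^{2}}{519 + 0} = \frac{612 + 484}{519} = 1096 \cdot \frac{1}{519} = \frac{1096}{519}$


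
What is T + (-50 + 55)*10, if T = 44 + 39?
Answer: 133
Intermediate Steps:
T = 83
T + (-50 + 55)*10 = 83 + (-50 + 55)*10 = 83 + 5*10 = 83 + 50 = 133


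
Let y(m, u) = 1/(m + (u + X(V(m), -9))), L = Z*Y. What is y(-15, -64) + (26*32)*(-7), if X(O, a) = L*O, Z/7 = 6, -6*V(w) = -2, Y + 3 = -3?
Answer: -949313/163 ≈ -5824.0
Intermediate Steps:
Y = -6 (Y = -3 - 3 = -6)
V(w) = ⅓ (V(w) = -⅙*(-2) = ⅓)
Z = 42 (Z = 7*6 = 42)
L = -252 (L = 42*(-6) = -252)
X(O, a) = -252*O
y(m, u) = 1/(-84 + m + u) (y(m, u) = 1/(m + (u - 252*⅓)) = 1/(m + (u - 84)) = 1/(m + (-84 + u)) = 1/(-84 + m + u))
y(-15, -64) + (26*32)*(-7) = 1/(-84 - 15 - 64) + (26*32)*(-7) = 1/(-163) + 832*(-7) = -1/163 - 5824 = -949313/163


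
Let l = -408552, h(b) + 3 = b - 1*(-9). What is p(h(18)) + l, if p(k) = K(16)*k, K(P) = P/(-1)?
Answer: -408936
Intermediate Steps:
h(b) = 6 + b (h(b) = -3 + (b - 1*(-9)) = -3 + (b + 9) = -3 + (9 + b) = 6 + b)
K(P) = -P (K(P) = P*(-1) = -P)
p(k) = -16*k (p(k) = (-1*16)*k = -16*k)
p(h(18)) + l = -16*(6 + 18) - 408552 = -16*24 - 408552 = -384 - 408552 = -408936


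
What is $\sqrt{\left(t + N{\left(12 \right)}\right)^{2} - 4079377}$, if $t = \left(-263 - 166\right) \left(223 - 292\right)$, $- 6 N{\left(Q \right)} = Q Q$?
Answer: $8 \sqrt{13604993} \approx 29508.0$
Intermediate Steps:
$N{\left(Q \right)} = - \frac{Q^{2}}{6}$ ($N{\left(Q \right)} = - \frac{Q Q}{6} = - \frac{Q^{2}}{6}$)
$t = 29601$ ($t = \left(-429\right) \left(-69\right) = 29601$)
$\sqrt{\left(t + N{\left(12 \right)}\right)^{2} - 4079377} = \sqrt{\left(29601 - \frac{12^{2}}{6}\right)^{2} - 4079377} = \sqrt{\left(29601 - 24\right)^{2} - 4079377} = \sqrt{29577^{2} - 4079377} = \sqrt{874798929 - 4079377} = \sqrt{870719552} = 8 \sqrt{13604993}$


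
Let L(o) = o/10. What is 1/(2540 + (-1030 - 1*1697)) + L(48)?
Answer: 4483/935 ≈ 4.7947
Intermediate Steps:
L(o) = o/10 (L(o) = o*(⅒) = o/10)
1/(2540 + (-1030 - 1*1697)) + L(48) = 1/(2540 + (-1030 - 1*1697)) + (⅒)*48 = 1/(2540 + (-1030 - 1697)) + 24/5 = 1/(2540 - 2727) + 24/5 = 1/(-187) + 24/5 = -1/187 + 24/5 = 4483/935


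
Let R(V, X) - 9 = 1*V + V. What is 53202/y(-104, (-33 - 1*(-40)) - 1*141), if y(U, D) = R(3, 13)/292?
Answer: 5178328/5 ≈ 1.0357e+6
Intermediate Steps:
R(V, X) = 9 + 2*V (R(V, X) = 9 + (1*V + V) = 9 + (V + V) = 9 + 2*V)
y(U, D) = 15/292 (y(U, D) = (9 + 2*3)/292 = (9 + 6)*(1/292) = 15*(1/292) = 15/292)
53202/y(-104, (-33 - 1*(-40)) - 1*141) = 53202/(15/292) = 53202*(292/15) = 5178328/5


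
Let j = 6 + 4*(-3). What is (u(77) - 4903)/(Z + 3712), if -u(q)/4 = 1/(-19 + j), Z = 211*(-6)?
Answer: -122571/61150 ≈ -2.0044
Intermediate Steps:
j = -6 (j = 6 - 12 = -6)
Z = -1266
u(q) = 4/25 (u(q) = -4/(-19 - 6) = -4/(-25) = -4*(-1/25) = 4/25)
(u(77) - 4903)/(Z + 3712) = (4/25 - 4903)/(-1266 + 3712) = -122571/25/2446 = -122571/25*1/2446 = -122571/61150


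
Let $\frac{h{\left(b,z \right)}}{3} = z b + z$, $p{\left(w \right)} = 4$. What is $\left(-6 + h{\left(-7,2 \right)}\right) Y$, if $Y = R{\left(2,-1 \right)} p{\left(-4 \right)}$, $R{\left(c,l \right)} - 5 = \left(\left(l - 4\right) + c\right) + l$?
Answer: $-168$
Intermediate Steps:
$h{\left(b,z \right)} = 3 z + 3 b z$ ($h{\left(b,z \right)} = 3 \left(z b + z\right) = 3 \left(b z + z\right) = 3 \left(z + b z\right) = 3 z + 3 b z$)
$R{\left(c,l \right)} = 1 + c + 2 l$ ($R{\left(c,l \right)} = 5 + \left(\left(\left(l - 4\right) + c\right) + l\right) = 5 + \left(\left(\left(-4 + l\right) + c\right) + l\right) = 5 + \left(\left(-4 + c + l\right) + l\right) = 5 + \left(-4 + c + 2 l\right) = 1 + c + 2 l$)
$Y = 4$ ($Y = \left(1 + 2 + 2 \left(-1\right)\right) 4 = \left(1 + 2 - 2\right) 4 = 1 \cdot 4 = 4$)
$\left(-6 + h{\left(-7,2 \right)}\right) Y = \left(-6 + 3 \cdot 2 \left(1 - 7\right)\right) 4 = \left(-6 + 3 \cdot 2 \left(-6\right)\right) 4 = \left(-6 - 36\right) 4 = \left(-42\right) 4 = -168$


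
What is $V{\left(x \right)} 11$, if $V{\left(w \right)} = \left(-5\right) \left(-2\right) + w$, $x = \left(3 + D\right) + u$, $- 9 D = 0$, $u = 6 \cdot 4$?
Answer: $407$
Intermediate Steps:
$u = 24$
$D = 0$ ($D = \left(- \frac{1}{9}\right) 0 = 0$)
$x = 27$ ($x = \left(3 + 0\right) + 24 = 3 + 24 = 27$)
$V{\left(w \right)} = 10 + w$
$V{\left(x \right)} 11 = \left(10 + 27\right) 11 = 37 \cdot 11 = 407$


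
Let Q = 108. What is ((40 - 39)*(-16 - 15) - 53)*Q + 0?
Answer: -9072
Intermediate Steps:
((40 - 39)*(-16 - 15) - 53)*Q + 0 = ((40 - 39)*(-16 - 15) - 53)*108 + 0 = (1*(-31) - 53)*108 + 0 = (-31 - 53)*108 + 0 = -84*108 + 0 = -9072 + 0 = -9072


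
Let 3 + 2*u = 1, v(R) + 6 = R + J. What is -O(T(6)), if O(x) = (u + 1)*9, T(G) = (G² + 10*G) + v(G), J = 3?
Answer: 0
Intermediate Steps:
v(R) = -3 + R (v(R) = -6 + (R + 3) = -6 + (3 + R) = -3 + R)
u = -1 (u = -3/2 + (½)*1 = -3/2 + ½ = -1)
T(G) = -3 + G² + 11*G (T(G) = (G² + 10*G) + (-3 + G) = -3 + G² + 11*G)
O(x) = 0 (O(x) = (-1 + 1)*9 = 0*9 = 0)
-O(T(6)) = -1*0 = 0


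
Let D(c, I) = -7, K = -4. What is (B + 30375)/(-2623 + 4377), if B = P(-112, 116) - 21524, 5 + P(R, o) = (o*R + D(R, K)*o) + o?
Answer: -2421/877 ≈ -2.7605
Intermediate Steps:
P(R, o) = -5 - 6*o + R*o (P(R, o) = -5 + ((o*R - 7*o) + o) = -5 + ((R*o - 7*o) + o) = -5 + ((-7*o + R*o) + o) = -5 + (-6*o + R*o) = -5 - 6*o + R*o)
B = -35217 (B = (-5 - 6*116 - 112*116) - 21524 = (-5 - 696 - 12992) - 21524 = -13693 - 21524 = -35217)
(B + 30375)/(-2623 + 4377) = (-35217 + 30375)/(-2623 + 4377) = -4842/1754 = -4842*1/1754 = -2421/877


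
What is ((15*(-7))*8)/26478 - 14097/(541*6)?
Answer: -20888167/4774866 ≈ -4.3746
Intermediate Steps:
((15*(-7))*8)/26478 - 14097/(541*6) = -105*8*(1/26478) - 14097/3246 = -840*1/26478 - 14097*1/3246 = -140/4413 - 4699/1082 = -20888167/4774866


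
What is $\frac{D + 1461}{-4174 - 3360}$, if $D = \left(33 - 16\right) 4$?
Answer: $- \frac{1529}{7534} \approx -0.20295$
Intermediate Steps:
$D = 68$ ($D = 17 \cdot 4 = 68$)
$\frac{D + 1461}{-4174 - 3360} = \frac{68 + 1461}{-4174 - 3360} = \frac{1529}{-7534} = 1529 \left(- \frac{1}{7534}\right) = - \frac{1529}{7534}$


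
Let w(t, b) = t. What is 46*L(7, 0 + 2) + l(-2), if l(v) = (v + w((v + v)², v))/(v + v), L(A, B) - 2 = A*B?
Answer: 1465/2 ≈ 732.50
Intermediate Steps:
L(A, B) = 2 + A*B
l(v) = (v + 4*v²)/(2*v) (l(v) = (v + (v + v)²)/(v + v) = (v + (2*v)²)/((2*v)) = (v + 4*v²)*(1/(2*v)) = (v + 4*v²)/(2*v))
46*L(7, 0 + 2) + l(-2) = 46*(2 + 7*(0 + 2)) + (½ + 2*(-2)) = 46*(2 + 7*2) + (½ - 4) = 46*(2 + 14) - 7/2 = 46*16 - 7/2 = 736 - 7/2 = 1465/2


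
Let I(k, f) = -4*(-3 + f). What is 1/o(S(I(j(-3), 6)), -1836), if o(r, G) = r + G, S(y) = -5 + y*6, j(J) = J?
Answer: -1/1913 ≈ -0.00052274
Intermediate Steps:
I(k, f) = 12 - 4*f
S(y) = -5 + 6*y
o(r, G) = G + r
1/o(S(I(j(-3), 6)), -1836) = 1/(-1836 + (-5 + 6*(12 - 4*6))) = 1/(-1836 + (-5 + 6*(12 - 24))) = 1/(-1836 + (-5 + 6*(-12))) = 1/(-1836 + (-5 - 72)) = 1/(-1836 - 77) = 1/(-1913) = -1/1913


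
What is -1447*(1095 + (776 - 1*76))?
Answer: -2597365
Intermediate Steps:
-1447*(1095 + (776 - 1*76)) = -1447*(1095 + (776 - 76)) = -1447*(1095 + 700) = -1447*1795 = -2597365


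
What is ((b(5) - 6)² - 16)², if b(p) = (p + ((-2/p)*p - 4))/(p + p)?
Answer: 4498641/10000 ≈ 449.86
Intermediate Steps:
b(p) = (-6 + p)/(2*p) (b(p) = (p + (-2 - 4))/((2*p)) = (p - 6)*(1/(2*p)) = (-6 + p)*(1/(2*p)) = (-6 + p)/(2*p))
((b(5) - 6)² - 16)² = (((½)*(-6 + 5)/5 - 6)² - 16)² = (((½)*(⅕)*(-1) - 6)² - 16)² = ((-⅒ - 6)² - 16)² = ((-61/10)² - 16)² = (3721/100 - 16)² = (2121/100)² = 4498641/10000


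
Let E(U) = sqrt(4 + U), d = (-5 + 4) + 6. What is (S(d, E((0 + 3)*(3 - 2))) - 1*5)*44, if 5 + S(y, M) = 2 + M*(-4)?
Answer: -352 - 176*sqrt(7) ≈ -817.65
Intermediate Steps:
d = 5 (d = -1 + 6 = 5)
S(y, M) = -3 - 4*M (S(y, M) = -5 + (2 + M*(-4)) = -5 + (2 - 4*M) = -3 - 4*M)
(S(d, E((0 + 3)*(3 - 2))) - 1*5)*44 = ((-3 - 4*sqrt(4 + (0 + 3)*(3 - 2))) - 1*5)*44 = ((-3 - 4*sqrt(4 + 3*1)) - 5)*44 = ((-3 - 4*sqrt(4 + 3)) - 5)*44 = ((-3 - 4*sqrt(7)) - 5)*44 = (-8 - 4*sqrt(7))*44 = -352 - 176*sqrt(7)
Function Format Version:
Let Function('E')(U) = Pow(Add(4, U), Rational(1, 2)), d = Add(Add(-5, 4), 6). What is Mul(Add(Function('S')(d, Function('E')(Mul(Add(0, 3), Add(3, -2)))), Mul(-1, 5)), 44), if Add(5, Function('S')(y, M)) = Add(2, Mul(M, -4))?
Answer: Add(-352, Mul(-176, Pow(7, Rational(1, 2)))) ≈ -817.65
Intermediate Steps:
d = 5 (d = Add(-1, 6) = 5)
Function('S')(y, M) = Add(-3, Mul(-4, M)) (Function('S')(y, M) = Add(-5, Add(2, Mul(M, -4))) = Add(-5, Add(2, Mul(-4, M))) = Add(-3, Mul(-4, M)))
Mul(Add(Function('S')(d, Function('E')(Mul(Add(0, 3), Add(3, -2)))), Mul(-1, 5)), 44) = Mul(Add(Add(-3, Mul(-4, Pow(Add(4, Mul(Add(0, 3), Add(3, -2))), Rational(1, 2)))), Mul(-1, 5)), 44) = Mul(Add(Add(-3, Mul(-4, Pow(Add(4, Mul(3, 1)), Rational(1, 2)))), -5), 44) = Mul(Add(Add(-3, Mul(-4, Pow(Add(4, 3), Rational(1, 2)))), -5), 44) = Mul(Add(Add(-3, Mul(-4, Pow(7, Rational(1, 2)))), -5), 44) = Mul(Add(-8, Mul(-4, Pow(7, Rational(1, 2)))), 44) = Add(-352, Mul(-176, Pow(7, Rational(1, 2))))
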